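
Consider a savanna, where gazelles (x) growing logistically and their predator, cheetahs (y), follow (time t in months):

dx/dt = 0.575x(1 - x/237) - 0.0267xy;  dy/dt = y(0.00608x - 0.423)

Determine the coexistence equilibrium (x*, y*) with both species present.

From dy/dt = 0 with y > 0: 0.00608x* = 0.423, so x* = 69.6.
Substitute into dx/dt = 0: 0.575(1 - 69.6/237) = 0.0267y*.
The bracket is 0.706, giving y* = 0.406/0.0267 = 15.2.

x* ≈ 69.6, y* ≈ 15.2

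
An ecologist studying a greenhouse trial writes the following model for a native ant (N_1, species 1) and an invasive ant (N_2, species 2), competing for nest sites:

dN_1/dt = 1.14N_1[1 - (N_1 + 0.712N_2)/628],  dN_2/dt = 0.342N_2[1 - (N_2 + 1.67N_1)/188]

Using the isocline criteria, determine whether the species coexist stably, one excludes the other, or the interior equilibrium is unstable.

species 1 excludes species 2

Compare the nullcline intercepts: K1/α12 = 628/0.712 = 882 > K2 = 188; K2/α21 = 188/1.67 = 113 < K1 = 628.
Since the inequalities point opposite ways, species 1 can invade but species 2 cannot.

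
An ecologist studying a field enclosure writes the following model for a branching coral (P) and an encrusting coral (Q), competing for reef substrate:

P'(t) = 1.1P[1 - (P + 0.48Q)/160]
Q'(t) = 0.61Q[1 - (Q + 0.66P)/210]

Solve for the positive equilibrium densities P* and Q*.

Setting both brackets to zero gives the nullclines P + 0.48Q = 160 and 0.66P + Q = 210.
Substituting Q = 210 - 0.66P into the first: P(1 - 0.48·0.66) = 160 - 0.48·210.
So P* = 59.2/0.683 = 86.7, and then Q* = 210 - 0.66·86.7 = 153.

P* ≈ 86.7, Q* ≈ 153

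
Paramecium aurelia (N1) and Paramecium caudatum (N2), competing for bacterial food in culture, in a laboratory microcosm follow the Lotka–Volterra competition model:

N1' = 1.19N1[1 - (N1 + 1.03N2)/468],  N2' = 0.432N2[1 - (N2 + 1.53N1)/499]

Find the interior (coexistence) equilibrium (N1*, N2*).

N1* ≈ 79.8, N2* ≈ 377

Setting both brackets to zero gives the nullclines N1 + 1.03N2 = 468 and 1.53N1 + N2 = 499.
Substituting N2 = 499 - 1.53N1 into the first: N1(1 - 1.03·1.53) = 468 - 1.03·499.
So N1* = -46/-0.576 = 79.8, and then N2* = 499 - 1.53·79.8 = 377.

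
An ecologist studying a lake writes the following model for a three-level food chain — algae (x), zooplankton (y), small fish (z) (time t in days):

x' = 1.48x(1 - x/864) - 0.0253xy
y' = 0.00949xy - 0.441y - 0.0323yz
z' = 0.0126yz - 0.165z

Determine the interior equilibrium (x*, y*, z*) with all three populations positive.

From dz/dt = 0: 0.0126y* = 0.165, so y* = 13.1.
From dx/dt = 0: 1.48(1 - x*/864) = 0.0253·13.1, giving x* = 864·(1 - 0.224) = 671.
From dy/dt = 0: 0.00949·671 - 0.441 = 0.0323z*, so z* = 5.92/0.0323 = 183.

x* ≈ 671, y* ≈ 13.1, z* ≈ 183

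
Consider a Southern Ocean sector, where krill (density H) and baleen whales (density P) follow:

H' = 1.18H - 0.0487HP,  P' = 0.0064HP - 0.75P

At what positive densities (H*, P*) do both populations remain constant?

H* ≈ 117, P* ≈ 24.2

Set dP/dt = 0 with P > 0: 0.0064H - 0.75 = 0, so H* = 0.75/0.0064 = 117.
Set dH/dt = 0 with H > 0: 1.18 - 0.0487P = 0, so P* = 1.18/0.0487 = 24.2.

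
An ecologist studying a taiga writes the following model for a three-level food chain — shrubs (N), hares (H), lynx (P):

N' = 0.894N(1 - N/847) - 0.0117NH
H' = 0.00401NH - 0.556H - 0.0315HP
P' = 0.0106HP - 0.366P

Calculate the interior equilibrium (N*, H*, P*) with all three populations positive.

From dP/dt = 0: 0.0106H* = 0.366, so H* = 34.5.
From dN/dt = 0: 0.894(1 - N*/847) = 0.0117·34.5, giving N* = 847·(1 - 0.452) = 464.
From dH/dt = 0: 0.00401·464 - 0.556 = 0.0315P*, so P* = 1.31/0.0315 = 41.4.

N* ≈ 464, H* ≈ 34.5, P* ≈ 41.4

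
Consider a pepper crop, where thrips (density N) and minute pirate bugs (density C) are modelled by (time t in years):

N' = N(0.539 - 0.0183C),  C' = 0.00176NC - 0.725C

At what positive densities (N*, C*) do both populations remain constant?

Set dC/dt = 0 with C > 0: 0.00176N - 0.725 = 0, so N* = 0.725/0.00176 = 412.
Set dN/dt = 0 with N > 0: 0.539 - 0.0183C = 0, so C* = 0.539/0.0183 = 29.5.

N* ≈ 412, C* ≈ 29.5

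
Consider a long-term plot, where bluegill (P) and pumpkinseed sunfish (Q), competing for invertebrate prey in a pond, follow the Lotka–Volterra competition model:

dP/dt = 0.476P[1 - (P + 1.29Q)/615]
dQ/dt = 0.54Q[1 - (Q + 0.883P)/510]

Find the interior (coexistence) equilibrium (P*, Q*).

P* ≈ 308, Q* ≈ 238

Setting both brackets to zero gives the nullclines P + 1.29Q = 615 and 0.883P + Q = 510.
Substituting Q = 510 - 0.883P into the first: P(1 - 1.29·0.883) = 615 - 1.29·510.
So P* = -42.9/-0.139 = 308, and then Q* = 510 - 0.883·308 = 238.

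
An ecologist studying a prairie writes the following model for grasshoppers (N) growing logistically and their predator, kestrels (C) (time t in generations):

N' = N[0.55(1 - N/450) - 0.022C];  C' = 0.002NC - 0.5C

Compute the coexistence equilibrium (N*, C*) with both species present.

From dC/dt = 0 with C > 0: 0.002N* = 0.5, so N* = 250.
Substitute into dN/dt = 0: 0.55(1 - 250/450) = 0.022C*.
The bracket is 0.444, giving C* = 0.244/0.022 = 11.1.

N* ≈ 250, C* ≈ 11.1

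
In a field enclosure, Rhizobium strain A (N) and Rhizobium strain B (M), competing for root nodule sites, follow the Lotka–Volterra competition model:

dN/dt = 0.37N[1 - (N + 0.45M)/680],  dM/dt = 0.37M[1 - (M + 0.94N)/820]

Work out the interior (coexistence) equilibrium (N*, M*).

N* ≈ 539, M* ≈ 313

Setting both brackets to zero gives the nullclines N + 0.45M = 680 and 0.94N + M = 820.
Substituting M = 820 - 0.94N into the first: N(1 - 0.45·0.94) = 680 - 0.45·820.
So N* = 311/0.577 = 539, and then M* = 820 - 0.94·539 = 313.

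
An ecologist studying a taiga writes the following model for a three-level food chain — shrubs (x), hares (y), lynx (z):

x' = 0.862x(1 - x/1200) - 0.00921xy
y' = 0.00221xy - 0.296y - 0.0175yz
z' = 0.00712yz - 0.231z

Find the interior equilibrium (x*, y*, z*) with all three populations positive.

x* ≈ 784, y* ≈ 32.4, z* ≈ 82.1

From dz/dt = 0: 0.00712y* = 0.231, so y* = 32.4.
From dx/dt = 0: 0.862(1 - x*/1200) = 0.00921·32.4, giving x* = 1200·(1 - 0.347) = 784.
From dy/dt = 0: 0.00221·784 - 0.296 = 0.0175z*, so z* = 1.44/0.0175 = 82.1.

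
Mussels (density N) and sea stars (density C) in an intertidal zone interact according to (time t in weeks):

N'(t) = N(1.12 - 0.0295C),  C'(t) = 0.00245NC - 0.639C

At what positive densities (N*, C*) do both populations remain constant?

N* ≈ 261, C* ≈ 38

Set dC/dt = 0 with C > 0: 0.00245N - 0.639 = 0, so N* = 0.639/0.00245 = 261.
Set dN/dt = 0 with N > 0: 1.12 - 0.0295C = 0, so C* = 1.12/0.0295 = 38.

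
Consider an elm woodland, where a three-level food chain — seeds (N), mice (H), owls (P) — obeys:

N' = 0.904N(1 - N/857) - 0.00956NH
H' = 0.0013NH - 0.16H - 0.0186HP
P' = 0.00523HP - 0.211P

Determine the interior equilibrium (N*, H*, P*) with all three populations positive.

From dP/dt = 0: 0.00523H* = 0.211, so H* = 40.3.
From dN/dt = 0: 0.904(1 - N*/857) = 0.00956·40.3, giving N* = 857·(1 - 0.427) = 491.
From dH/dt = 0: 0.0013·491 - 0.16 = 0.0186P*, so P* = 0.479/0.0186 = 25.7.

N* ≈ 491, H* ≈ 40.3, P* ≈ 25.7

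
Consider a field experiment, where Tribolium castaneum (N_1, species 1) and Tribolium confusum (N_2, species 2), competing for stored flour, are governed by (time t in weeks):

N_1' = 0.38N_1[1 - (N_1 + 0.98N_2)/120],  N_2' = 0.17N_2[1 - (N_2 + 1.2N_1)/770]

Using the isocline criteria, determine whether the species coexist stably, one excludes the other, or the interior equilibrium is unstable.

Compare the nullcline intercepts: K1/α12 = 120/0.98 = 122 < K2 = 770; K2/α21 = 770/1.2 = 642 > K1 = 120.
Since the inequalities point opposite ways, species 2 can invade but species 1 cannot.

species 2 excludes species 1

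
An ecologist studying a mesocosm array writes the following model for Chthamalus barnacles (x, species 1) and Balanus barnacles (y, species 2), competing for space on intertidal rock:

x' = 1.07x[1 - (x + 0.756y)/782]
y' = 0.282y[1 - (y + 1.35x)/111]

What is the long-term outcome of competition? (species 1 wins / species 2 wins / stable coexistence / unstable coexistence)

species 1 excludes species 2

Compare the nullcline intercepts: K1/α12 = 782/0.756 = 1030 > K2 = 111; K2/α21 = 111/1.35 = 82.2 < K1 = 782.
Since the inequalities point opposite ways, species 1 can invade but species 2 cannot.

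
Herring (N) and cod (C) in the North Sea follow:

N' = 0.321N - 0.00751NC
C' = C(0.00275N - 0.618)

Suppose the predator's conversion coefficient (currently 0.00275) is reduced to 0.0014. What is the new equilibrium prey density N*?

N* ≈ 441

At the interior fixed point, setting dC/dt = 0 with C > 0 fixes N* = (predator death rate)/(NC coefficient) — independent of the other coefficients.
With the change, N* = 0.618/0.0014 = 441; it rises from 225.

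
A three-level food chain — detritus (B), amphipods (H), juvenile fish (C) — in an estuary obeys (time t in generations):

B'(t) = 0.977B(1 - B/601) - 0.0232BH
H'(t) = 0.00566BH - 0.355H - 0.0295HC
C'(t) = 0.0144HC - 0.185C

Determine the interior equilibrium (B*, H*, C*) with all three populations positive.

B* ≈ 418, H* ≈ 12.8, C* ≈ 68.1

From dC/dt = 0: 0.0144H* = 0.185, so H* = 12.8.
From dB/dt = 0: 0.977(1 - B*/601) = 0.0232·12.8, giving B* = 601·(1 - 0.305) = 418.
From dH/dt = 0: 0.00566·418 - 0.355 = 0.0295C*, so C* = 2.01/0.0295 = 68.1.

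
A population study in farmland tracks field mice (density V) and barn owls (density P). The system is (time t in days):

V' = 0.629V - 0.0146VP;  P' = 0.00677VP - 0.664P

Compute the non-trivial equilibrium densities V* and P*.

Set dP/dt = 0 with P > 0: 0.00677V - 0.664 = 0, so V* = 0.664/0.00677 = 98.1.
Set dV/dt = 0 with V > 0: 0.629 - 0.0146P = 0, so P* = 0.629/0.0146 = 43.1.

V* ≈ 98.1, P* ≈ 43.1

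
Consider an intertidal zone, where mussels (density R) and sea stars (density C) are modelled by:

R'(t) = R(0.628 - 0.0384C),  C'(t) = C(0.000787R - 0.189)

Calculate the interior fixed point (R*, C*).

Set dC/dt = 0 with C > 0: 0.000787R - 0.189 = 0, so R* = 0.189/0.000787 = 240.
Set dR/dt = 0 with R > 0: 0.628 - 0.0384C = 0, so C* = 0.628/0.0384 = 16.4.

R* ≈ 240, C* ≈ 16.4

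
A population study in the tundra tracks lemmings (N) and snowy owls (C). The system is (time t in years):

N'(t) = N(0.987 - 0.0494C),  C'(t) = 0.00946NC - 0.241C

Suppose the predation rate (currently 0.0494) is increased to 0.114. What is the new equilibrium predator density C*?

At the interior fixed point, setting dN/dt = 0 with N > 0 fixes C* = (prey growth rate)/(NC coefficient) — independent of the other coefficients.
With the change, C* = 0.987/0.114 = 8.66; it falls from 20.

C* ≈ 8.66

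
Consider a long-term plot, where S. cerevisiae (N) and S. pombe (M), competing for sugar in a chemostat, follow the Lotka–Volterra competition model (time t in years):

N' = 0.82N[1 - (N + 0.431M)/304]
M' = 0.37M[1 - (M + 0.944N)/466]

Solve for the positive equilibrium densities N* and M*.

Setting both brackets to zero gives the nullclines N + 0.431M = 304 and 0.944N + M = 466.
Substituting M = 466 - 0.944N into the first: N(1 - 0.431·0.944) = 304 - 0.431·466.
So N* = 103/0.593 = 174, and then M* = 466 - 0.944·174 = 302.

N* ≈ 174, M* ≈ 302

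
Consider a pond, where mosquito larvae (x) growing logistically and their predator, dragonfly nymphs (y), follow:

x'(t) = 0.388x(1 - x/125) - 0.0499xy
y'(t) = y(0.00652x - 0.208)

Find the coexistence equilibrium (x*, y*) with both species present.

From dy/dt = 0 with y > 0: 0.00652x* = 0.208, so x* = 31.9.
Substitute into dx/dt = 0: 0.388(1 - 31.9/125) = 0.0499y*.
The bracket is 0.745, giving y* = 0.289/0.0499 = 5.79.

x* ≈ 31.9, y* ≈ 5.79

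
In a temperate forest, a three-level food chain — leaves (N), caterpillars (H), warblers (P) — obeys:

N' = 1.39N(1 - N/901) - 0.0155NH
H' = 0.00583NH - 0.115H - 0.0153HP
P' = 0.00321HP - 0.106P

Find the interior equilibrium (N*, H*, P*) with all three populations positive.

N* ≈ 569, H* ≈ 33, P* ≈ 209

From dP/dt = 0: 0.00321H* = 0.106, so H* = 33.
From dN/dt = 0: 1.39(1 - N*/901) = 0.0155·33, giving N* = 901·(1 - 0.368) = 569.
From dH/dt = 0: 0.00583·569 - 0.115 = 0.0153P*, so P* = 3.2/0.0153 = 209.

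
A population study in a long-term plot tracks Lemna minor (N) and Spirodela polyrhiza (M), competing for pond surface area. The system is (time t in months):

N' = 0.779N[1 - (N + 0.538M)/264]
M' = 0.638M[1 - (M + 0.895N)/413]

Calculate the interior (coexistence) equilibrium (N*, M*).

Setting both brackets to zero gives the nullclines N + 0.538M = 264 and 0.895N + M = 413.
Substituting M = 413 - 0.895N into the first: N(1 - 0.538·0.895) = 264 - 0.538·413.
So N* = 41.8/0.518 = 80.6, and then M* = 413 - 0.895·80.6 = 341.

N* ≈ 80.6, M* ≈ 341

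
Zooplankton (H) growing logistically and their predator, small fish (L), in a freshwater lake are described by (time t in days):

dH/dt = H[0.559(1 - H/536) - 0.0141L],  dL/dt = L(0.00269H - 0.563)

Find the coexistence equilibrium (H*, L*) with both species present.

From dL/dt = 0 with L > 0: 0.00269H* = 0.563, so H* = 209.
Substitute into dH/dt = 0: 0.559(1 - 209/536) = 0.0141L*.
The bracket is 0.61, giving L* = 0.341/0.0141 = 24.2.

H* ≈ 209, L* ≈ 24.2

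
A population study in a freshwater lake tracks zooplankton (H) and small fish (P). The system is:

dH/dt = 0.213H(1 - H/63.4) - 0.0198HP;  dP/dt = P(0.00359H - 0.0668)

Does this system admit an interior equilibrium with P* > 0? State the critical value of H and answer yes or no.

The predator equation gives dP/dt > 0 only when H > 0.0668/0.00359 = 18.6.
Without the predator, H → K = 63.4. Since 63.4 > 18.6, the predator can invade and persist.

Threshold H = 18.6; K > 18.6, so yes, the predator persists.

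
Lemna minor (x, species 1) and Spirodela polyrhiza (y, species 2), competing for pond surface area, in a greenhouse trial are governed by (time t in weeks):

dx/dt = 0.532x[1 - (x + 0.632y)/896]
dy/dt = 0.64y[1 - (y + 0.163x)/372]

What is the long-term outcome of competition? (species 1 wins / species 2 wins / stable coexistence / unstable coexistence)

Compare the nullcline intercepts: K1/α12 = 896/0.632 = 1420 > K2 = 372; K2/α21 = 372/0.163 = 2280 > K1 = 896.
Since both inequalities hold, each species can invade when rare, so the interior equilibrium is stable.

stable coexistence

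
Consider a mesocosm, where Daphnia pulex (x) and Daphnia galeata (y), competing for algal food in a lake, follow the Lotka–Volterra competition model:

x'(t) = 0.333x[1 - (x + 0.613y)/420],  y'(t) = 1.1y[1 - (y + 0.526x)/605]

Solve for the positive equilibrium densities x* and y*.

Setting both brackets to zero gives the nullclines x + 0.613y = 420 and 0.526x + y = 605.
Substituting y = 605 - 0.526x into the first: x(1 - 0.613·0.526) = 420 - 0.613·605.
So x* = 49.1/0.678 = 72.5, and then y* = 605 - 0.526·72.5 = 567.

x* ≈ 72.5, y* ≈ 567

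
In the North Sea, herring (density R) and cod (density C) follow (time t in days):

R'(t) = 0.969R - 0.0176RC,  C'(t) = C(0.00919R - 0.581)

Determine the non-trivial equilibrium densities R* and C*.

Set dC/dt = 0 with C > 0: 0.00919R - 0.581 = 0, so R* = 0.581/0.00919 = 63.2.
Set dR/dt = 0 with R > 0: 0.969 - 0.0176C = 0, so C* = 0.969/0.0176 = 55.1.

R* ≈ 63.2, C* ≈ 55.1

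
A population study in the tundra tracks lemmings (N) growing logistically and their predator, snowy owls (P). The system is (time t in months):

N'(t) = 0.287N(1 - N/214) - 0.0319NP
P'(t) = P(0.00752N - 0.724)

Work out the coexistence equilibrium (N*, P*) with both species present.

N* ≈ 96.3, P* ≈ 4.95

From dP/dt = 0 with P > 0: 0.00752N* = 0.724, so N* = 96.3.
Substitute into dN/dt = 0: 0.287(1 - 96.3/214) = 0.0319P*.
The bracket is 0.55, giving P* = 0.158/0.0319 = 4.95.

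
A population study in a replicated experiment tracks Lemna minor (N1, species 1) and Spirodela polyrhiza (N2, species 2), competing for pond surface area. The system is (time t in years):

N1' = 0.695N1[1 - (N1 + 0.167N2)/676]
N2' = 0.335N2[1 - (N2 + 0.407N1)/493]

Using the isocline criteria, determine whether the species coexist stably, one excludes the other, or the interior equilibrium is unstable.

stable coexistence

Compare the nullcline intercepts: K1/α12 = 676/0.167 = 4050 > K2 = 493; K2/α21 = 493/0.407 = 1210 > K1 = 676.
Since both inequalities hold, each species can invade when rare, so the interior equilibrium is stable.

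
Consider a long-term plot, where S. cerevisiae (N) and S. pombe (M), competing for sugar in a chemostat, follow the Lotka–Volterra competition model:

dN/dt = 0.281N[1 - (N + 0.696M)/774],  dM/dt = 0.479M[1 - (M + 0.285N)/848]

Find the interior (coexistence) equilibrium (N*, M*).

N* ≈ 229, M* ≈ 783

Setting both brackets to zero gives the nullclines N + 0.696M = 774 and 0.285N + M = 848.
Substituting M = 848 - 0.285N into the first: N(1 - 0.696·0.285) = 774 - 0.696·848.
So N* = 184/0.802 = 229, and then M* = 848 - 0.285·229 = 783.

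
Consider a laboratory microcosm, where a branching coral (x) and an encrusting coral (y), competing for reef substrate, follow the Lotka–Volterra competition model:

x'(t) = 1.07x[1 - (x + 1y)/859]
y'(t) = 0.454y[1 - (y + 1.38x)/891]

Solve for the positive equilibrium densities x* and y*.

x* ≈ 84.2, y* ≈ 775

Setting both brackets to zero gives the nullclines x + 1y = 859 and 1.38x + y = 891.
Substituting y = 891 - 1.38x into the first: x(1 - 1·1.38) = 859 - 1·891.
So x* = -32/-0.38 = 84.2, and then y* = 891 - 1.38·84.2 = 775.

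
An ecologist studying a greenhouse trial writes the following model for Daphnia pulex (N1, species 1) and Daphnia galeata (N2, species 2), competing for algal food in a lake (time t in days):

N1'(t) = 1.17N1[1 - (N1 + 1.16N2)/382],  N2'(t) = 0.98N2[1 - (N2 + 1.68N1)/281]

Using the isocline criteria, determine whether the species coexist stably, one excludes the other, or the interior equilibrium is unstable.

species 1 excludes species 2

Compare the nullcline intercepts: K1/α12 = 382/1.16 = 329 > K2 = 281; K2/α21 = 281/1.68 = 167 < K1 = 382.
Since the inequalities point opposite ways, species 1 can invade but species 2 cannot.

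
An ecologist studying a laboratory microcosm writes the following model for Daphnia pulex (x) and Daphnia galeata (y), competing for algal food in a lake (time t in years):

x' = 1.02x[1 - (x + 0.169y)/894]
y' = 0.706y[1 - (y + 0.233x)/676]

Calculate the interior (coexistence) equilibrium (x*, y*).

x* ≈ 812, y* ≈ 487

Setting both brackets to zero gives the nullclines x + 0.169y = 894 and 0.233x + y = 676.
Substituting y = 676 - 0.233x into the first: x(1 - 0.169·0.233) = 894 - 0.169·676.
So x* = 780/0.961 = 812, and then y* = 676 - 0.233·812 = 487.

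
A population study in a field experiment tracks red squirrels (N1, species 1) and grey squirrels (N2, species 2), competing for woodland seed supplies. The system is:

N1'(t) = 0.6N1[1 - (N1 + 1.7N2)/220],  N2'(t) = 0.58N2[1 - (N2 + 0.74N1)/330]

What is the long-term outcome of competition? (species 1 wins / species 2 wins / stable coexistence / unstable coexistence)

species 2 excludes species 1

Compare the nullcline intercepts: K1/α12 = 220/1.7 = 129 < K2 = 330; K2/α21 = 330/0.74 = 446 > K1 = 220.
Since the inequalities point opposite ways, species 2 can invade but species 1 cannot.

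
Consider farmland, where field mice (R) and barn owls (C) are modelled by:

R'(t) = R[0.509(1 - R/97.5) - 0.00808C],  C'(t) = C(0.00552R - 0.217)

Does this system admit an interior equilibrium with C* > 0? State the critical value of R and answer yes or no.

Threshold R = 39.3; K > 39.3, so yes, the predator persists.

The predator equation gives dC/dt > 0 only when R > 0.217/0.00552 = 39.3.
Without the predator, R → K = 97.5. Since 97.5 > 39.3, the predator can invade and persist.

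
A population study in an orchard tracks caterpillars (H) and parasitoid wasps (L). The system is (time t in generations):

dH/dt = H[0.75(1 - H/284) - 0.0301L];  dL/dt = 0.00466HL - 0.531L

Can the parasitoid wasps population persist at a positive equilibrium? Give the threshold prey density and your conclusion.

Threshold H = 114; K > 114, so yes, the predator persists.

The predator equation gives dL/dt > 0 only when H > 0.531/0.00466 = 114.
Without the predator, H → K = 284. Since 284 > 114, the predator can invade and persist.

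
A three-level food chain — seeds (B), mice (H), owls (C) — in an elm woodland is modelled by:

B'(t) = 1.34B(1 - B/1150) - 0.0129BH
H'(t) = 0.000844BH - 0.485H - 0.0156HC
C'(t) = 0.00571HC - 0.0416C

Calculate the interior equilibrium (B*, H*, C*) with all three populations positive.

From dC/dt = 0: 0.00571H* = 0.0416, so H* = 7.29.
From dB/dt = 0: 1.34(1 - B*/1150) = 0.0129·7.29, giving B* = 1150·(1 - 0.0701) = 1070.
From dH/dt = 0: 0.000844·1070 - 0.485 = 0.0156C*, so C* = 0.418/0.0156 = 26.8.

B* ≈ 1070, H* ≈ 7.29, C* ≈ 26.8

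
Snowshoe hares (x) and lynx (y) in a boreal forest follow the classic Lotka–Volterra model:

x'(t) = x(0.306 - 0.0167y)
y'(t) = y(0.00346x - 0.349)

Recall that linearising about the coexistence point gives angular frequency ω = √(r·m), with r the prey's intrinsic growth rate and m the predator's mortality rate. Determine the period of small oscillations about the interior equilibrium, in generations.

T ≈ 19.2 generations

Here r = 0.306 and m = 0.349, so r·m = 0.107.
ω = √0.107 = 0.327 per generation, hence T = 2π/ω ≈ 19.2 generations.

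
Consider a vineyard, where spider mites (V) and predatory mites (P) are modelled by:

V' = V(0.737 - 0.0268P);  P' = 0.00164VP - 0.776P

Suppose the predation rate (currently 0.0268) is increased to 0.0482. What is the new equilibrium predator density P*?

At the interior fixed point, setting dV/dt = 0 with V > 0 fixes P* = (prey growth rate)/(VP coefficient) — independent of the other coefficients.
With the change, P* = 0.737/0.0482 = 15.3; it falls from 27.5.

P* ≈ 15.3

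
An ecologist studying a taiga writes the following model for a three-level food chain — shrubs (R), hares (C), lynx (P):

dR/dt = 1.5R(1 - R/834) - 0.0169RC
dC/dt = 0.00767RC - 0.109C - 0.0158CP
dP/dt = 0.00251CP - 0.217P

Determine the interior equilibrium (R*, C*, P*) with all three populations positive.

From dP/dt = 0: 0.00251C* = 0.217, so C* = 86.5.
From dR/dt = 0: 1.5(1 - R*/834) = 0.0169·86.5, giving R* = 834·(1 - 0.974) = 21.6.
From dC/dt = 0: 0.00767·21.6 - 0.109 = 0.0158P*, so P* = 0.057/0.0158 = 3.61.

R* ≈ 21.6, C* ≈ 86.5, P* ≈ 3.61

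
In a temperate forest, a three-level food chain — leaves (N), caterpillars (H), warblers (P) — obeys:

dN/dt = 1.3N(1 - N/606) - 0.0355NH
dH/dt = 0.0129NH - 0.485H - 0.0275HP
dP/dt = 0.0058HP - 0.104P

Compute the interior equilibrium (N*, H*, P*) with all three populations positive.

N* ≈ 309, H* ≈ 17.9, P* ≈ 127

From dP/dt = 0: 0.0058H* = 0.104, so H* = 17.9.
From dN/dt = 0: 1.3(1 - N*/606) = 0.0355·17.9, giving N* = 606·(1 - 0.49) = 309.
From dH/dt = 0: 0.0129·309 - 0.485 = 0.0275P*, so P* = 3.5/0.0275 = 127.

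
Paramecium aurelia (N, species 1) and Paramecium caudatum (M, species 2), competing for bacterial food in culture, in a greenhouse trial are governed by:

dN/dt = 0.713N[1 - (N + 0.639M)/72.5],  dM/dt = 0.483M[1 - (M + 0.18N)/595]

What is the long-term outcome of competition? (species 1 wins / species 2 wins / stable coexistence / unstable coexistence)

Compare the nullcline intercepts: K1/α12 = 72.5/0.639 = 113 < K2 = 595; K2/α21 = 595/0.18 = 3310 > K1 = 72.5.
Since the inequalities point opposite ways, species 2 can invade but species 1 cannot.

species 2 excludes species 1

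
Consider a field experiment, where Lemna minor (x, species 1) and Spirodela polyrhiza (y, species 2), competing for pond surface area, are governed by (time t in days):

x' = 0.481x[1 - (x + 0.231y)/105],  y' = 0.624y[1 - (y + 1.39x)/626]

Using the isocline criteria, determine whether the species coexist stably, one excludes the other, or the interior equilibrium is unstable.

Compare the nullcline intercepts: K1/α12 = 105/0.231 = 455 < K2 = 626; K2/α21 = 626/1.39 = 450 > K1 = 105.
Since the inequalities point opposite ways, species 2 can invade but species 1 cannot.

species 2 excludes species 1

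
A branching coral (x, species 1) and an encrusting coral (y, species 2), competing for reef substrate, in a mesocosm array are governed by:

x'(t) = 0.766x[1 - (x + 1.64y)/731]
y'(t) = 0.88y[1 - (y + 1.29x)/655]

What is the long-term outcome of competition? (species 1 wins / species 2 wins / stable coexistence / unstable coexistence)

Compare the nullcline intercepts: K1/α12 = 731/1.64 = 446 < K2 = 655; K2/α21 = 655/1.29 = 508 < K1 = 731.
Since both are reversed, neither can invade when rare; the interior point is a saddle.

unstable coexistence (outcome depends on initial conditions)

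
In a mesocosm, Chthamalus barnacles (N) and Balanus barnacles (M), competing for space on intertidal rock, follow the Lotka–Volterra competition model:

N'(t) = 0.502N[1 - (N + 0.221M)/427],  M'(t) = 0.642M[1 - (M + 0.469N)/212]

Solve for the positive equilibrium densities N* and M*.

Setting both brackets to zero gives the nullclines N + 0.221M = 427 and 0.469N + M = 212.
Substituting M = 212 - 0.469N into the first: N(1 - 0.221·0.469) = 427 - 0.221·212.
So N* = 380/0.896 = 424, and then M* = 212 - 0.469·424 = 13.1.

N* ≈ 424, M* ≈ 13.1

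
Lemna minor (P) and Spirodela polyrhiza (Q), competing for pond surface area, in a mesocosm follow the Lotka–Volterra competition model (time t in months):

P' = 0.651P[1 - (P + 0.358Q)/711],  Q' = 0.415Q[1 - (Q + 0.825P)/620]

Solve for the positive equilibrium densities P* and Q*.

Setting both brackets to zero gives the nullclines P + 0.358Q = 711 and 0.825P + Q = 620.
Substituting Q = 620 - 0.825P into the first: P(1 - 0.358·0.825) = 711 - 0.358·620.
So P* = 489/0.705 = 694, and then Q* = 620 - 0.825·694 = 47.4.

P* ≈ 694, Q* ≈ 47.4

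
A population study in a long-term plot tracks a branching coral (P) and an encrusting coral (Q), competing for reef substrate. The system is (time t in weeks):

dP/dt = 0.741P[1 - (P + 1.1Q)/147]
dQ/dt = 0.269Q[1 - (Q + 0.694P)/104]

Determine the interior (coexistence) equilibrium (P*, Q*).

Setting both brackets to zero gives the nullclines P + 1.1Q = 147 and 0.694P + Q = 104.
Substituting Q = 104 - 0.694P into the first: P(1 - 1.1·0.694) = 147 - 1.1·104.
So P* = 32.6/0.237 = 138, and then Q* = 104 - 0.694·138 = 8.38.

P* ≈ 138, Q* ≈ 8.38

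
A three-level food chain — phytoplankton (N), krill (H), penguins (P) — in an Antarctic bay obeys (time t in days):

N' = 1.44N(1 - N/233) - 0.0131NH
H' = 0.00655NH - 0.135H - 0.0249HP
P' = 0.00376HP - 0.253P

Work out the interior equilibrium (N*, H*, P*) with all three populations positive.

N* ≈ 90.4, H* ≈ 67.3, P* ≈ 18.4

From dP/dt = 0: 0.00376H* = 0.253, so H* = 67.3.
From dN/dt = 0: 1.44(1 - N*/233) = 0.0131·67.3, giving N* = 233·(1 - 0.612) = 90.4.
From dH/dt = 0: 0.00655·90.4 - 0.135 = 0.0249P*, so P* = 0.457/0.0249 = 18.4.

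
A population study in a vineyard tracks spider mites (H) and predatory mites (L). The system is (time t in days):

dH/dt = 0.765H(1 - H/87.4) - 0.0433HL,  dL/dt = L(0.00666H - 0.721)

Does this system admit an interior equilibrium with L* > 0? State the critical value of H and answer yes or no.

Threshold H = 108; K < 108, so no, the predator goes extinct.

The predator equation gives dL/dt > 0 only when H > 0.721/0.00666 = 108.
Without the predator, H → K = 87.4. Since 87.4 < 108, the predator cannot invade.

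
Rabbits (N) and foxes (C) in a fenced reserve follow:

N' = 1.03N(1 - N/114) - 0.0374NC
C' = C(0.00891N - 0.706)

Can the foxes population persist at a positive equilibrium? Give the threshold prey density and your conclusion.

The predator equation gives dC/dt > 0 only when N > 0.706/0.00891 = 79.2.
Without the predator, N → K = 114. Since 114 > 79.2, the predator can invade and persist.

Threshold N = 79.2; K > 79.2, so yes, the predator persists.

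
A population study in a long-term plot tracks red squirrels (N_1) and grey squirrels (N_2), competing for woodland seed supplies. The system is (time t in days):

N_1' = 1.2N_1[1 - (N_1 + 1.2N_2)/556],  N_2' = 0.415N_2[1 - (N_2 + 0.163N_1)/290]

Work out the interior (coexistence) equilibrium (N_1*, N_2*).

Setting both brackets to zero gives the nullclines N_1 + 1.2N_2 = 556 and 0.163N_1 + N_2 = 290.
Substituting N_2 = 290 - 0.163N_1 into the first: N_1(1 - 1.2·0.163) = 556 - 1.2·290.
So N_1* = 208/0.804 = 259, and then N_2* = 290 - 0.163·259 = 248.

N_1* ≈ 259, N_2* ≈ 248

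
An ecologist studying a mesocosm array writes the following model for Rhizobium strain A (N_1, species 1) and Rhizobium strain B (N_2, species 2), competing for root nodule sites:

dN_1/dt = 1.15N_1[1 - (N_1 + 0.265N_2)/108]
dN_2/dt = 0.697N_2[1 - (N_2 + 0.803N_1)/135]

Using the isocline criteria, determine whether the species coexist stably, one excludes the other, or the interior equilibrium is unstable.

Compare the nullcline intercepts: K1/α12 = 108/0.265 = 408 > K2 = 135; K2/α21 = 135/0.803 = 168 > K1 = 108.
Since both inequalities hold, each species can invade when rare, so the interior equilibrium is stable.

stable coexistence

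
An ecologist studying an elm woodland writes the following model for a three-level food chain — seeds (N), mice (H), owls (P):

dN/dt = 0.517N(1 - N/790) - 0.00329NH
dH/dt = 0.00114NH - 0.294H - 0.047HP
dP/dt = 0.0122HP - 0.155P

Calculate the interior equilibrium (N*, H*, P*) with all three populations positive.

From dP/dt = 0: 0.0122H* = 0.155, so H* = 12.7.
From dN/dt = 0: 0.517(1 - N*/790) = 0.00329·12.7, giving N* = 790·(1 - 0.0808) = 726.
From dH/dt = 0: 0.00114·726 - 0.294 = 0.047P*, so P* = 0.534/0.047 = 11.4.

N* ≈ 726, H* ≈ 12.7, P* ≈ 11.4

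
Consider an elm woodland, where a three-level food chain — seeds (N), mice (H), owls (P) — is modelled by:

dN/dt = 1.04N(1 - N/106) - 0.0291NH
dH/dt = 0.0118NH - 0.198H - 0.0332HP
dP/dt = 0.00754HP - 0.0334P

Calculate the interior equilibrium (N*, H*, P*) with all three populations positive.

From dP/dt = 0: 0.00754H* = 0.0334, so H* = 4.43.
From dN/dt = 0: 1.04(1 - N*/106) = 0.0291·4.43, giving N* = 106·(1 - 0.124) = 92.9.
From dH/dt = 0: 0.0118·92.9 - 0.198 = 0.0332P*, so P* = 0.898/0.0332 = 27.

N* ≈ 92.9, H* ≈ 4.43, P* ≈ 27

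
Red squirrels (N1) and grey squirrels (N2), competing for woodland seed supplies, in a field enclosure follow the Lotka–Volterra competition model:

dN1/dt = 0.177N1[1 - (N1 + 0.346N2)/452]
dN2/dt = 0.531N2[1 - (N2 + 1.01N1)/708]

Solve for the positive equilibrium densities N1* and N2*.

Setting both brackets to zero gives the nullclines N1 + 0.346N2 = 452 and 1.01N1 + N2 = 708.
Substituting N2 = 708 - 1.01N1 into the first: N1(1 - 0.346·1.01) = 452 - 0.346·708.
So N1* = 207/0.651 = 318, and then N2* = 708 - 1.01·318 = 387.

N1* ≈ 318, N2* ≈ 387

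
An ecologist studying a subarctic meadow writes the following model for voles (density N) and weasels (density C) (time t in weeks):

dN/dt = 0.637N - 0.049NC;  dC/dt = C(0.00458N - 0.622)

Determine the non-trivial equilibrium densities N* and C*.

N* ≈ 136, C* ≈ 13

Set dC/dt = 0 with C > 0: 0.00458N - 0.622 = 0, so N* = 0.622/0.00458 = 136.
Set dN/dt = 0 with N > 0: 0.637 - 0.049C = 0, so C* = 0.637/0.049 = 13.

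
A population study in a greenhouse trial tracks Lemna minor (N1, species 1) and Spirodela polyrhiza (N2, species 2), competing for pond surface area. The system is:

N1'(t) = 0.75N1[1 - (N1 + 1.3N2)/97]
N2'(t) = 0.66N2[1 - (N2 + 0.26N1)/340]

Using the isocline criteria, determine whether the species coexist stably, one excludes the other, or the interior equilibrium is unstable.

Compare the nullcline intercepts: K1/α12 = 97/1.3 = 74.6 < K2 = 340; K2/α21 = 340/0.26 = 1310 > K1 = 97.
Since the inequalities point opposite ways, species 2 can invade but species 1 cannot.

species 2 excludes species 1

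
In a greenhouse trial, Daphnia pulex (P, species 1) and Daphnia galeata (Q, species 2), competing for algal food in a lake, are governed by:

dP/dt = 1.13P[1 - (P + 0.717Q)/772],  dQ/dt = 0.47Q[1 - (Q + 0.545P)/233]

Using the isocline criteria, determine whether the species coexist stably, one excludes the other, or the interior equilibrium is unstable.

species 1 excludes species 2

Compare the nullcline intercepts: K1/α12 = 772/0.717 = 1080 > K2 = 233; K2/α21 = 233/0.545 = 428 < K1 = 772.
Since the inequalities point opposite ways, species 1 can invade but species 2 cannot.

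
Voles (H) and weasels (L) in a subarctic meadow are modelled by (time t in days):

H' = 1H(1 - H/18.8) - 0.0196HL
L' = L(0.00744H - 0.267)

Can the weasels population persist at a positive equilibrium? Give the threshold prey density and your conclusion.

The predator equation gives dL/dt > 0 only when H > 0.267/0.00744 = 35.9.
Without the predator, H → K = 18.8. Since 18.8 < 35.9, the predator cannot invade.

Threshold H = 35.9; K < 35.9, so no, the predator goes extinct.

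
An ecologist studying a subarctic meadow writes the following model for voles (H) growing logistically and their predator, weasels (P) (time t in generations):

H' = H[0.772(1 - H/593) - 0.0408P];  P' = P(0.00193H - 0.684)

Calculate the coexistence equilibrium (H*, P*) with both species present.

H* ≈ 354, P* ≈ 7.61

From dP/dt = 0 with P > 0: 0.00193H* = 0.684, so H* = 354.
Substitute into dH/dt = 0: 0.772(1 - 354/593) = 0.0408P*.
The bracket is 0.402, giving P* = 0.311/0.0408 = 7.61.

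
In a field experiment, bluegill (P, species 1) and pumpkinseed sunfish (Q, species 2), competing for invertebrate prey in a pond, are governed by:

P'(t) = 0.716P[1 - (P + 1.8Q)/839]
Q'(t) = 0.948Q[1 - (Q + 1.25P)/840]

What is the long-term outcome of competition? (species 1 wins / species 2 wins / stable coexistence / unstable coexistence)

unstable coexistence (outcome depends on initial conditions)

Compare the nullcline intercepts: K1/α12 = 839/1.8 = 466 < K2 = 840; K2/α21 = 840/1.25 = 672 < K1 = 839.
Since both are reversed, neither can invade when rare; the interior point is a saddle.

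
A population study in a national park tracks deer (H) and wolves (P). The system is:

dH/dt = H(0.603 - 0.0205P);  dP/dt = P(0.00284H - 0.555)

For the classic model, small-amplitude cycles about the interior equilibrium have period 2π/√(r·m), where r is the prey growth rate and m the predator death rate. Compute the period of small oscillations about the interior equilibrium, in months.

T ≈ 10.9 months

Here r = 0.603 and m = 0.555, so r·m = 0.335.
ω = √0.335 = 0.579 per month, hence T = 2π/ω ≈ 10.9 months.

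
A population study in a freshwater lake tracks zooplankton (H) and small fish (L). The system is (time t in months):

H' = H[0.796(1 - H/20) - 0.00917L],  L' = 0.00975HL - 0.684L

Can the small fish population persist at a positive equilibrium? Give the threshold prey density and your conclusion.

The predator equation gives dL/dt > 0 only when H > 0.684/0.00975 = 70.2.
Without the predator, H → K = 20. Since 20 < 70.2, the predator cannot invade.

Threshold H = 70.2; K < 70.2, so no, the predator goes extinct.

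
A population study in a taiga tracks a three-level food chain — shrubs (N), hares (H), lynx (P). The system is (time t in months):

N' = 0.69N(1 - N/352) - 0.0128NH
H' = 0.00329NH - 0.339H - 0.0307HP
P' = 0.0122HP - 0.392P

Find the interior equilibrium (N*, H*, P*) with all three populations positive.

From dP/dt = 0: 0.0122H* = 0.392, so H* = 32.1.
From dN/dt = 0: 0.69(1 - N*/352) = 0.0128·32.1, giving N* = 352·(1 - 0.596) = 142.
From dH/dt = 0: 0.00329·142 - 0.339 = 0.0307P*, so P* = 0.129/0.0307 = 4.2.

N* ≈ 142, H* ≈ 32.1, P* ≈ 4.2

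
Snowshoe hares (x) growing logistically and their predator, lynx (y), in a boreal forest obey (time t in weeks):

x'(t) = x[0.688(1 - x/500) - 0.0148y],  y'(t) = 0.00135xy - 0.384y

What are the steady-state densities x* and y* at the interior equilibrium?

x* ≈ 284, y* ≈ 20

From dy/dt = 0 with y > 0: 0.00135x* = 0.384, so x* = 284.
Substitute into dx/dt = 0: 0.688(1 - 284/500) = 0.0148y*.
The bracket is 0.431, giving y* = 0.297/0.0148 = 20.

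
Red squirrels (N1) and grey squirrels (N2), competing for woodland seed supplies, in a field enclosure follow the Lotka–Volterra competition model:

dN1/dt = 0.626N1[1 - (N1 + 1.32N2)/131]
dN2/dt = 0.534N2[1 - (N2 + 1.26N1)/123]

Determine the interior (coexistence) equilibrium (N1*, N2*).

Setting both brackets to zero gives the nullclines N1 + 1.32N2 = 131 and 1.26N1 + N2 = 123.
Substituting N2 = 123 - 1.26N1 into the first: N1(1 - 1.32·1.26) = 131 - 1.32·123.
So N1* = -31.4/-0.663 = 47.3, and then N2* = 123 - 1.26·47.3 = 63.4.

N1* ≈ 47.3, N2* ≈ 63.4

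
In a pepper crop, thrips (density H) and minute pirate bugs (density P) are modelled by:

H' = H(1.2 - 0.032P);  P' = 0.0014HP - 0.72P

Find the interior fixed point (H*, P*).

Set dP/dt = 0 with P > 0: 0.0014H - 0.72 = 0, so H* = 0.72/0.0014 = 514.
Set dH/dt = 0 with H > 0: 1.2 - 0.032P = 0, so P* = 1.2/0.032 = 37.5.

H* ≈ 514, P* ≈ 37.5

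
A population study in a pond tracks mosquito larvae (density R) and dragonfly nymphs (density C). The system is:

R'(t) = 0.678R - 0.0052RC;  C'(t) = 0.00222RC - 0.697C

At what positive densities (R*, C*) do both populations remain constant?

R* ≈ 314, C* ≈ 130

Set dC/dt = 0 with C > 0: 0.00222R - 0.697 = 0, so R* = 0.697/0.00222 = 314.
Set dR/dt = 0 with R > 0: 0.678 - 0.0052C = 0, so C* = 0.678/0.0052 = 130.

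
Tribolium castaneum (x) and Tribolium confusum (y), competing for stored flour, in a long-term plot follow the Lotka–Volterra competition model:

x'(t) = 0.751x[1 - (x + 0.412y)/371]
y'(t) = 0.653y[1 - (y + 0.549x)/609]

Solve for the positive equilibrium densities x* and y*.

Setting both brackets to zero gives the nullclines x + 0.412y = 371 and 0.549x + y = 609.
Substituting y = 609 - 0.549x into the first: x(1 - 0.412·0.549) = 371 - 0.412·609.
So x* = 120/0.774 = 155, and then y* = 609 - 0.549·155 = 524.

x* ≈ 155, y* ≈ 524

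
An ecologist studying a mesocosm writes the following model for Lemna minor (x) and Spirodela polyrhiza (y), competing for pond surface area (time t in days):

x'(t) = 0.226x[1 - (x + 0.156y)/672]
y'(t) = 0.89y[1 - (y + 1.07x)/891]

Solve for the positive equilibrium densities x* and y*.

x* ≈ 640, y* ≈ 206

Setting both brackets to zero gives the nullclines x + 0.156y = 672 and 1.07x + y = 891.
Substituting y = 891 - 1.07x into the first: x(1 - 0.156·1.07) = 672 - 0.156·891.
So x* = 533/0.833 = 640, and then y* = 891 - 1.07·640 = 206.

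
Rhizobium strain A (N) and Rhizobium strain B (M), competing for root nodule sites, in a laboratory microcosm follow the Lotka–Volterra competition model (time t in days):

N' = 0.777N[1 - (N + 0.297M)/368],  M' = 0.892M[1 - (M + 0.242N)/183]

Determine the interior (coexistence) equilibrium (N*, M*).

Setting both brackets to zero gives the nullclines N + 0.297M = 368 and 0.242N + M = 183.
Substituting M = 183 - 0.242N into the first: N(1 - 0.297·0.242) = 368 - 0.297·183.
So N* = 314/0.928 = 338, and then M* = 183 - 0.242·338 = 101.

N* ≈ 338, M* ≈ 101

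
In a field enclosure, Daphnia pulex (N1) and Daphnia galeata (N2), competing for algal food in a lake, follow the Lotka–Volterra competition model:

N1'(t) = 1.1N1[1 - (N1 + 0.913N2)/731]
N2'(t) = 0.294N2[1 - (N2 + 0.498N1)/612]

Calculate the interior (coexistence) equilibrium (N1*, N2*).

Setting both brackets to zero gives the nullclines N1 + 0.913N2 = 731 and 0.498N1 + N2 = 612.
Substituting N2 = 612 - 0.498N1 into the first: N1(1 - 0.913·0.498) = 731 - 0.913·612.
So N1* = 172/0.545 = 316, and then N2* = 612 - 0.498·316 = 455.

N1* ≈ 316, N2* ≈ 455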